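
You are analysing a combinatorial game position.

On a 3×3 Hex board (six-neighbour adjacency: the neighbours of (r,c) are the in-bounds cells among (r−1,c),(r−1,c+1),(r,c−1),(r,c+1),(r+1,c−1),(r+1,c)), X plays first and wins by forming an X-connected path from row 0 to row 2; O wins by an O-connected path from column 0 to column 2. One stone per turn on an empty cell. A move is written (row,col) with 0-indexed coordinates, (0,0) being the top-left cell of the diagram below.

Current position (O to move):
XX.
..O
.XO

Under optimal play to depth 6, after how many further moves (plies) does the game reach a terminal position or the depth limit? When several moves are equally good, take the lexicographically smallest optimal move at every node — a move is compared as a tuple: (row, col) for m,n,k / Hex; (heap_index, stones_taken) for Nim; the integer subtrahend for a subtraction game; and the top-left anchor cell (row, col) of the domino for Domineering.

PV length from [XX./..O/.XO]: 3 plies

ply 1, O at XX./..O/.XO | (0,2)=-1→XXO/..O/.XO; (1,0)=-1→XX./O.O/.XO; (1,1)=+1→XX./.OO/.XO*; (2,0)=-1→XX./..O/OXO
ply 2, X at XX./.OO/.XO | (0,2)=-1→XXX/.OO/.XO*; (1,0)=-1→XX./XOO/.XO; (2,0)=-1→XX./.OO/XXO
ply 3, O at XXX/.OO/.XO | (1,0)=+1→XXX/OOO/.XO*; (2,0)=+1→XXX/.OO/OXO
ply 4: XXX/OOO/.XO is terminal -1 (X); from XX./..O/.XO depth 6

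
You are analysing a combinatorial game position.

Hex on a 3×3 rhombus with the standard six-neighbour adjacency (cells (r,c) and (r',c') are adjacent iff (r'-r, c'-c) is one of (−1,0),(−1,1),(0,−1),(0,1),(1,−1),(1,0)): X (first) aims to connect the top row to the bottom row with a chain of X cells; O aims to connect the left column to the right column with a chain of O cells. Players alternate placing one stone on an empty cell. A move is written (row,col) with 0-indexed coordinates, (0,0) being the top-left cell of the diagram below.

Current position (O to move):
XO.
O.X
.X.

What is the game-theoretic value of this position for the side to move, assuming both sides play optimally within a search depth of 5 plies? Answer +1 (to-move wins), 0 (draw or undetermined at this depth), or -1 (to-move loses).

[XO./O.X/.X.] O move#1: (0,2):+1/XOO/O.X/.X.*, (1,1):-1/XO./OOX/.X., (2,0):-1/XO./O.X/OX., (2,2):-1/XO./O.X/.XO
[XOO/O.X/.X.] end (terminal -1, X#2); searched XO./O.X/.X. to 5

value(XO./O.X/.X., O) = +1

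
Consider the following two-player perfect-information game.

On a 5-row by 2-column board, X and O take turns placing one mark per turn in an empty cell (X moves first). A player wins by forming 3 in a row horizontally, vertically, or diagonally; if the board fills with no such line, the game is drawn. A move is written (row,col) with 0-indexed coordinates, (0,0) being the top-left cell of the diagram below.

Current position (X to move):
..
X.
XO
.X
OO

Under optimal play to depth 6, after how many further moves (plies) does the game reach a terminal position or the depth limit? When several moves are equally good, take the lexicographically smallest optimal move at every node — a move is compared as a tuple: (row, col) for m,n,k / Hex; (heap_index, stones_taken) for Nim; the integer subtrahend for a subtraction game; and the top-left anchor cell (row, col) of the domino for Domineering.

PV length from [../X./XO/.X/OO]: 1 ply

ply 1, X at ../X./XO/.X/OO | (0,0)=+1→X./X./XO/.X/OO*; (0,1)=+1→.X/X./XO/.X/OO; (1,1)=+1→../XX/XO/.X/OO; (3,0)=+1→../X./XO/XX/OO
ply 2: X./X./XO/.X/OO is terminal -1 (O); from ../X./XO/.X/OO depth 6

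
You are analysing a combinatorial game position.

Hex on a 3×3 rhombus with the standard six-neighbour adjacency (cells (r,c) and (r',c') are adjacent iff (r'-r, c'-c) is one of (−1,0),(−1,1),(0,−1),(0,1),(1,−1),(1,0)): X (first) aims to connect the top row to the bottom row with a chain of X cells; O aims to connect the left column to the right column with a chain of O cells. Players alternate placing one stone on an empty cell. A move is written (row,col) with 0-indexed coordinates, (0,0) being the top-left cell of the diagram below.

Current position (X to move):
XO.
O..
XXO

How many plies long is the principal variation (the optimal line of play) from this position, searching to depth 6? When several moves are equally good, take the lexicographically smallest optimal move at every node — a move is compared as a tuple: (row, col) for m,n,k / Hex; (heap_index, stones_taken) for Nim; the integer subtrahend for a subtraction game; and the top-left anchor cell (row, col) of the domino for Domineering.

PV length from [XO./O../XXO]: 3 plies

[XO./O../XXO] X move#1: (0,2):+1/XOX/O../XXO*, (1,1):-1/XO./OX./XXO, (1,2):-1/XO./O.X/XXO
[XOX/O../XXO] O move#2: (1,1):-1/XOX/OO./XXO*, (1,2):-1/XOX/O.O/XXO
[XOX/OO./XXO] X move#3: (1,2):+1/XOX/OOX/XXO*
[XOX/OOX/XXO] end (terminal -1, O#4); searched XO./O../XXO to 6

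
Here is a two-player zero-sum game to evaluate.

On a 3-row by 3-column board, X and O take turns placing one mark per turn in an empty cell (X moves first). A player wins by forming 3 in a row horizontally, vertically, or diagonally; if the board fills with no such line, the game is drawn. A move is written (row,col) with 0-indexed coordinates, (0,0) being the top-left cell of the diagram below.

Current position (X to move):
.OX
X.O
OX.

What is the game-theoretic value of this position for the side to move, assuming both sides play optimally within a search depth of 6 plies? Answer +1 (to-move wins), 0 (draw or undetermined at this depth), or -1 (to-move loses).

[.OX/X.O/OX.] X move#1: (0,0):+0/XOX/X.O/OX.*, (1,1):+0/.OX/XXO/OX., (2,2):+0/.OX/X.O/OXX
[XOX/X.O/OX.] O move#2: (1,1):+0/XOX/XOO/OX.*, (2,2):+0/XOX/X.O/OXO
[XOX/XOO/OX.] X move#3: (2,2):+0/XOX/XOO/OXX*
[XOX/XOO/OXX] end (terminal +0, O#4); searched .OX/X.O/OX. to 6

value(.OX/X.O/OX., X) = 0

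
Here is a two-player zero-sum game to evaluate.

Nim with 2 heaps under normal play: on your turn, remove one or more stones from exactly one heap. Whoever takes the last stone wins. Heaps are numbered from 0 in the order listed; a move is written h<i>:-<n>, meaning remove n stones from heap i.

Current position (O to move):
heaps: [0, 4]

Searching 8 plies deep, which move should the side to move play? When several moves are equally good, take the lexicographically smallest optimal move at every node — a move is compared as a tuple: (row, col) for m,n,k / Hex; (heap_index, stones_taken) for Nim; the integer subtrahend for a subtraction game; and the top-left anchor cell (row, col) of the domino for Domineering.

[(0,4)] O move#1: h1:-1:-1/(0,3), h1:-2:-1/(0,2), h1:-3:-1/(0,1), h1:-4:+1/(0,0)*
[(0,0)] end (terminal -1, X#2); searched (0,4) to 8

O's best at [(0,4)]: h1:-4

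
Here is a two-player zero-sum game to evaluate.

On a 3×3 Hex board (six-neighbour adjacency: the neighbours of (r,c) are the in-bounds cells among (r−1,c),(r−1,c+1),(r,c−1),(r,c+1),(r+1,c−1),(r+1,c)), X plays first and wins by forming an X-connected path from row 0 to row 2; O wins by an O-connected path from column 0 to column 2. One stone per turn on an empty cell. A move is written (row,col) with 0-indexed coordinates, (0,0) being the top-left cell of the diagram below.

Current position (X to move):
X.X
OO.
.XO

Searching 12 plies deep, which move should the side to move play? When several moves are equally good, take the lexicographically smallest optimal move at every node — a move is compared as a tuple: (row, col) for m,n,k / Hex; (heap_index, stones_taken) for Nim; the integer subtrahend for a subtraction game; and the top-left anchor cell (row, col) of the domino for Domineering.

X's best at [X.X/OO./.XO]: (1,2)

[X.X/OO./.XO] X move#1: (0,1):-1/XXX/OO./.XO, (1,2):+1/X.X/OOX/.XO*, (2,0):-1/X.X/OO./XXO
[X.X/OOX/.XO] end (terminal -1, O#2); searched X.X/OO./.XO to 12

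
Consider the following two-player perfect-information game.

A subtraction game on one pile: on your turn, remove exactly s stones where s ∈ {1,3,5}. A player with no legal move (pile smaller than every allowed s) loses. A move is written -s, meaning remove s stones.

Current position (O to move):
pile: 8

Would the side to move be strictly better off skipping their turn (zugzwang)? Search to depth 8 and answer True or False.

zugzwang(8, O) = True

p1 O@[8]: -1[7]-1* -3[5]-1 -5[3]-1
p2 X@[7]: -1[6]+1* -3[4]+1 -5[2]+1
p3 O@[6]: -1[5]-1* -3[3]-1 -5[1]-1
p4 X@[5]: -1[4]+1* -3[2]+1 -5[0]+1
p5 O@[4]: -1[3]-1* -3[1]-1
p6 X@[3]: -1[2]+1* -3[0]+1
p7 O@[2]: -1[1]-1*
p8 X@[1]: -1[0]+1*
p9 O@[0] terminal -1; root [8] d8
if O skipped the turn, X would face:
~ p1 X@[8]: -1[7]-1* -3[5]-1 -5[3]-1
~ p2 O@[7]: -1[6]+1* -3[4]+1 -5[2]+1
~ p3 X@[6]: -1[5]-1* -3[3]-1 -5[1]-1
~ p4 O@[5]: -1[4]+1* -3[2]+1 -5[0]+1
~ p5 X@[4]: -1[3]-1* -3[1]-1
~ p6 O@[3]: -1[2]+1* -3[0]+1
~ p7 X@[2]: -1[1]-1*
~ p8 O@[1]: -1[0]+1*
~ p9 X@[0] terminal -1; root [8] d8
compare (O): move=-1 vs pass=+1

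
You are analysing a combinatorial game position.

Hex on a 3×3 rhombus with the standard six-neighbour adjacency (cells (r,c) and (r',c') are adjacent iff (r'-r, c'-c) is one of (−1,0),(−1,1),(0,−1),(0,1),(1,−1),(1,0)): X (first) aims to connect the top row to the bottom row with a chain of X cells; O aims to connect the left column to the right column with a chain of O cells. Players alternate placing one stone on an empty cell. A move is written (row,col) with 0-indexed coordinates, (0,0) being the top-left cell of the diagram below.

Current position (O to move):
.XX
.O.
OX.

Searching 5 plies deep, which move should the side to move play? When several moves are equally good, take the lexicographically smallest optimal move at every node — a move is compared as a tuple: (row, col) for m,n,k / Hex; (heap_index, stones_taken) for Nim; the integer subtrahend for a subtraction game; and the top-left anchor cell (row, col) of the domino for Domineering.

[.XX/.O./OX.] O move#1: (0,0):-1/OXX/.O./OX., (1,0):-1/.XX/OO./OX., (1,2):+1/.XX/.OO/OX.*, (2,2):-1/.XX/.O./OXO
[.XX/.OO/OX.] end (terminal -1, X#2); searched .XX/.O./OX. to 5

O's best at [.XX/.O./OX.]: (1,2)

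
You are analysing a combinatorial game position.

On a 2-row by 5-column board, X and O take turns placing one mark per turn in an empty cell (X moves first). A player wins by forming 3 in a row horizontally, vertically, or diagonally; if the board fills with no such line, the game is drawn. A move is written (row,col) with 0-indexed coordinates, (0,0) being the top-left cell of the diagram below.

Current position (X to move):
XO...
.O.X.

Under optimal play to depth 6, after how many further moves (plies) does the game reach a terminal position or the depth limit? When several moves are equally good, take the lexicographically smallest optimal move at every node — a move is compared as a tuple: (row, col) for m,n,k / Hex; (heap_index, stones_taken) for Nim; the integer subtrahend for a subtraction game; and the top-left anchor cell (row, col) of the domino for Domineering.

[XO.../.O.X.] X move#1: (0,2):+0/XOX../.O.X.*, (0,3):+0/XO.X./.O.X., (0,4):+0/XO..X/.O.X., (1,0):+0/XO.../XO.X., (1,2):+0/XO.../.OXX., (1,4):+0/XO.../.O.XX
[XOX../.O.X.] O move#2: (0,3):+0/XOXO./.O.X.*, (0,4):+0/XOX.O/.O.X., (1,0):+0/XOX../OO.X., (1,2):+0/XOX../.OOX., (1,4):+0/XOX../.O.XO
[XOXO./.O.X.] X move#3: (0,4):+0/XOXOX/.O.X.*, (1,0):+0/XOXO./XO.X., (1,2):+0/XOXO./.OXX., (1,4):+0/XOXO./.O.XX
[XOXOX/.O.X.] O move#4: (1,0):+0/XOXOX/OO.X.*, (1,2):+0/XOXOX/.OOX., (1,4):+0/XOXOX/.O.XO
[XOXOX/OO.X.] X move#5: (1,2):+0/XOXOX/OOXX.*, (1,4):-1/XOXOX/OO.XX
[XOXOX/OOXX.] O move#6: (1,4):+0/XOXOX/OOXXO*
[XOXOX/OOXXO] end (terminal +0, X#7); searched XO.../.O.X. to 6

PV length from [XO.../.O.X.]: 6 plies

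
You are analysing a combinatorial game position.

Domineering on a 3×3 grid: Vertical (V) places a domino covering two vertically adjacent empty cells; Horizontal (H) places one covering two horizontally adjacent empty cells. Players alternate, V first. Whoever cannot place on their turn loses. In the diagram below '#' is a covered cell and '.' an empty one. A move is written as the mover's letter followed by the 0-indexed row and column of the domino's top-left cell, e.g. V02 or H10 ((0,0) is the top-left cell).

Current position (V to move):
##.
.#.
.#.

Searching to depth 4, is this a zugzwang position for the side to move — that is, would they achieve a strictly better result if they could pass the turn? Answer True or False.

zugzwang(##./.#./.#., V) = False

p1 V@[##./.#./.#.]: V02[###/.##/.#.]+1* V10[##./##./##.]+1 V12[##./.##/.##]+1
p2 H@[###/.##/.#.] terminal -1; root [##./.#./.#.] d4
if V skipped the turn, H would face:
~ p1 H@[##./.#./.#.] terminal -1; root [##./.#./.#.] d4
compare (V): move=+1 vs pass=+1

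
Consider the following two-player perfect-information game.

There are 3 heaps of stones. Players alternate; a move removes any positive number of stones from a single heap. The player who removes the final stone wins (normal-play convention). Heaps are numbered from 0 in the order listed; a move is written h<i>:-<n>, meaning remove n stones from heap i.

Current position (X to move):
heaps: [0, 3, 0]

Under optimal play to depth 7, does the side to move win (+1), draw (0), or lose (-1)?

ply 1, X at (0,3,0) | h1:-1=-1→(0,2,0); h1:-2=-1→(0,1,0); h1:-3=+1→(0,0,0)*
ply 2: (0,0,0) is terminal -1 (O); from (0,3,0) depth 7

value((0,3,0), X) = +1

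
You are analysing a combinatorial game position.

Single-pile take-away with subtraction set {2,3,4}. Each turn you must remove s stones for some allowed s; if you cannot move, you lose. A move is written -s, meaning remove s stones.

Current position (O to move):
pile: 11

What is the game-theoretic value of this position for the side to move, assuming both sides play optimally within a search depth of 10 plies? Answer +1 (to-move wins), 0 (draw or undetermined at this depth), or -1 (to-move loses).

value(11, O) = +1

ply 1, O at 11 | -2=-1→9; -3=-1→8; -4=+1→7*
ply 2, X at 7 | -2=-1→5*; -3=-1→4; -4=-1→3
ply 3, O at 5 | -2=-1→3; -3=-1→2; -4=+1→1*
ply 4: 1 is terminal -1 (X); from 11 depth 10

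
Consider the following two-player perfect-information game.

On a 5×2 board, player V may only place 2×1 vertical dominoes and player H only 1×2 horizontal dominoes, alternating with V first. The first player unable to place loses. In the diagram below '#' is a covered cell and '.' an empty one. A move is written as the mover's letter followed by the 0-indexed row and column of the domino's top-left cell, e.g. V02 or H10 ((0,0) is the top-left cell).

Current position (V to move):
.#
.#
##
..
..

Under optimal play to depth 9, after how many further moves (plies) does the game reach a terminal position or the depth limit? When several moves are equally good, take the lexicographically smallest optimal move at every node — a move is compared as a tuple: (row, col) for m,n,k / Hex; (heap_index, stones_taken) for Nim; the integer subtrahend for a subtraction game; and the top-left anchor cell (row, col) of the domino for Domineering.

PV length from [.#/.#/##/../..]: 1 ply

ply 1, V at .#/.#/##/../.. | V00=-1→##/##/##/../..; V30=+1→.#/.#/##/#./#.*; V31=+1→.#/.#/##/.#/.#
ply 2: .#/.#/##/#./#. is terminal -1 (H); from .#/.#/##/../.. depth 9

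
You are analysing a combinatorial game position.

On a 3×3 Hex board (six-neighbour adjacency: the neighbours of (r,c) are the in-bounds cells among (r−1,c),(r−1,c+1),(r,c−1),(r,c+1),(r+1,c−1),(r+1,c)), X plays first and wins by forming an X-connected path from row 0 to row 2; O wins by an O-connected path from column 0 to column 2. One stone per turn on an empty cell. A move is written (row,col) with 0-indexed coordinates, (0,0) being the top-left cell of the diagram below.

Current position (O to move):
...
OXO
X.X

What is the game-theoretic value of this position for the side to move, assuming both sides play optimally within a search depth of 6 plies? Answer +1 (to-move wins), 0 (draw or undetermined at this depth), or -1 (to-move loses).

value(.../OXO/X.X, O) = -1

p1 O@[.../OXO/X.X]: (0,0)[O../OXO/X.X]-1* (0,1)[.O./OXO/X.X]-1 (0,2)[..O/OXO/X.X]-1 (2,1)[.../OXO/XOX]-1
p2 X@[O../OXO/X.X]: (0,1)[OX./OXO/X.X]+1* (0,2)[O.X/OXO/X.X]+1 (2,1)[O../OXO/XXX]+1
p3 O@[OX./OXO/X.X] terminal -1; root [.../OXO/X.X] d6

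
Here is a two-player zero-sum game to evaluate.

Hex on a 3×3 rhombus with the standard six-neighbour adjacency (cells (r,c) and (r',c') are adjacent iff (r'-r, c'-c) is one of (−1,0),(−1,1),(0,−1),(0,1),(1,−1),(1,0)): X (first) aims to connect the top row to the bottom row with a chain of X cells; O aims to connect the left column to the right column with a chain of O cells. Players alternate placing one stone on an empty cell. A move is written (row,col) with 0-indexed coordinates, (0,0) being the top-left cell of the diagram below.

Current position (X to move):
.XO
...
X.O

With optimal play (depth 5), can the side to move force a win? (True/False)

p1 X@[.XO/.../X.O]: (0,0)[XXO/.../X.O]+1* (1,0)[.XO/X../X.O]+1 (1,1)[.XO/.X./X.O]+1 (1,2)[.XO/..X/X.O]+1 (2,1)[.XO/.../XXO]+1
p2 O@[XXO/.../X.O]: (1,0)[XXO/O../X.O]-1* (1,1)[XXO/.O./X.O]-1 (1,2)[XXO/..O/X.O]-1 (2,1)[XXO/.../XOO]-1
p3 X@[XXO/O../X.O]: (1,1)[XXO/OX./X.O]+1* (1,2)[XXO/O.X/X.O]-1 (2,1)[XXO/O../XXO]-1
p4 O@[XXO/OX./X.O] terminal -1; root [.XO/.../X.O] d5

X winning at [.XO/.../X.O]: True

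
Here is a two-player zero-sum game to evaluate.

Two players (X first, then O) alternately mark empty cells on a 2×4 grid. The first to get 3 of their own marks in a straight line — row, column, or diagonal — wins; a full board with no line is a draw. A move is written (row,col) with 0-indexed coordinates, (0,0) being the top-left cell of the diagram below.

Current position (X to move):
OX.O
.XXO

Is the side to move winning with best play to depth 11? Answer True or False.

ply 1, X at OX.O/.XXO | (0,2)=+0→OXXO/.XXO; (1,0)=+1→OX.O/XXXO*
ply 2: OX.O/XXXO is terminal -1 (O); from OX.O/.XXO depth 11

X winning at [OX.O/.XXO]: True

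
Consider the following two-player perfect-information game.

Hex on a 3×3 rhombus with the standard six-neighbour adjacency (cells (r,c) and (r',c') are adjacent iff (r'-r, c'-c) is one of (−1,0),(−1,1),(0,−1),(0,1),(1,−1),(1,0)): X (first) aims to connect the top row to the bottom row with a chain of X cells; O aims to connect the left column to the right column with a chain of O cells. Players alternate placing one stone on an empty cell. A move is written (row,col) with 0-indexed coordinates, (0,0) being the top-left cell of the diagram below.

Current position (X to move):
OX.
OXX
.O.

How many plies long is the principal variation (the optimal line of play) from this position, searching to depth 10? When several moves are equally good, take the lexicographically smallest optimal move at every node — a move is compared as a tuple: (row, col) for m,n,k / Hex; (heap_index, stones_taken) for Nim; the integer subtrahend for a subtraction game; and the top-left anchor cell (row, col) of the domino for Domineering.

[OX./OXX/.O.] X move#1: (0,2):+1/OXX/OXX/.O.*, (2,0):+1/OX./OXX/XO., (2,2):+1/OX./OXX/.OX
[OXX/OXX/.O.] O move#2: (2,0):-1/OXX/OXX/OO.*, (2,2):-1/OXX/OXX/.OO
[OXX/OXX/OO.] X move#3: (2,2):+1/OXX/OXX/OOX*
[OXX/OXX/OOX] end (terminal -1, O#4); searched OX./OXX/.O. to 10

PV length from [OX./OXX/.O.]: 3 plies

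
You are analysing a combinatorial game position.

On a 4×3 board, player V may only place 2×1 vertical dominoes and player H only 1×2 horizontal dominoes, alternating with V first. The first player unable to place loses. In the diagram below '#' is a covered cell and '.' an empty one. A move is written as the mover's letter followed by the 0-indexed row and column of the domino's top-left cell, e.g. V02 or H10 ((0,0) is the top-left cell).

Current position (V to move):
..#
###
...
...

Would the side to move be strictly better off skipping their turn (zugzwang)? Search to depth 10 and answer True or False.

[..#/###/.../...] V move#1: V20:-1/..#/###/#../#.., V21:+1/..#/###/.#./.#.*, V22:-1/..#/###/..#/..#
[..#/###/.#./.#.] H move#2: H00:-1/###/###/.#./.#.*
[###/###/.#./.#.] V move#3: V20:+1/###/###/##./##.*, V22:+1/###/###/.##/.##
[###/###/##./##.] end (terminal -1, H#4); searched ..#/###/.../... to 10
suppose V passes — search the same position with H to move:
pass> [..#/###/.../...] H move#1: H00:-1/###/###/.../..., H20:+1/..#/###/##./...*, H21:+1/..#/###/.##/..., H30:+1/..#/###/.../##., H31:+1/..#/###/.../.##
pass> [..#/###/##./...] V move#2: V22:-1/..#/###/###/..#*
pass> [..#/###/###/..#] H move#3: H00:+1/###/###/###/..#*, H30:+1/..#/###/###/###
pass> [###/###/###/..#] end (terminal -1, V#4); searched ..#/###/.../... to 10
for V: play +1, pass -1

zugzwang(..#/###/.../..., V) = False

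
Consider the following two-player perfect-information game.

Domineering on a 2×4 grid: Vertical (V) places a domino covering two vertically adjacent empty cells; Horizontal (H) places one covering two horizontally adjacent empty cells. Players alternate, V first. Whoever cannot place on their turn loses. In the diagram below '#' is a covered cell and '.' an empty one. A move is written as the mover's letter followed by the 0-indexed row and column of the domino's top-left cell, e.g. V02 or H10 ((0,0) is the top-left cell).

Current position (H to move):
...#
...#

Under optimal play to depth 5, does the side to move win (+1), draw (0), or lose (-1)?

value(...#/...#, H) = +1

ply 1, H at ...#/...# | H00=+1→##.#/...#*; H01=+1→.###/...#; H10=+1→...#/##.#; H11=+1→...#/.###
ply 2, V at ##.#/...# | V02=-1→####/..##*
ply 3, H at ####/..## | H10=+1→####/####*
ply 4: ####/#### is terminal -1 (V); from ...#/...# depth 5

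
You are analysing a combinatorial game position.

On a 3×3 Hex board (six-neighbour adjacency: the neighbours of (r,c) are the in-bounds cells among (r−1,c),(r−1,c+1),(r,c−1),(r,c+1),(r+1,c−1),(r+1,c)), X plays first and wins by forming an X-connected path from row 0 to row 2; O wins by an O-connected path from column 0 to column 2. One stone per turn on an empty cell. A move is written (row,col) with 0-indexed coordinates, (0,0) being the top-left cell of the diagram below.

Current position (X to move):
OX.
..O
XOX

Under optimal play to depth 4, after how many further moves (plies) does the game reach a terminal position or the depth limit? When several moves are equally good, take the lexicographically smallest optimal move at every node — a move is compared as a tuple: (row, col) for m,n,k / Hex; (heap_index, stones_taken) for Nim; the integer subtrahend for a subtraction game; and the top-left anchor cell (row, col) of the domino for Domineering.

PV length from [OX./..O/XOX]: 3 plies

[OX./..O/XOX] X move#1: (0,2):+1/OXX/..O/XOX*, (1,0):+1/OX./X.O/XOX, (1,1):+1/OX./.XO/XOX
[OXX/..O/XOX] O move#2: (1,0):-1/OXX/O.O/XOX*, (1,1):-1/OXX/.OO/XOX
[OXX/O.O/XOX] X move#3: (1,1):+1/OXX/OXO/XOX*
[OXX/OXO/XOX] end (terminal -1, O#4); searched OX./..O/XOX to 4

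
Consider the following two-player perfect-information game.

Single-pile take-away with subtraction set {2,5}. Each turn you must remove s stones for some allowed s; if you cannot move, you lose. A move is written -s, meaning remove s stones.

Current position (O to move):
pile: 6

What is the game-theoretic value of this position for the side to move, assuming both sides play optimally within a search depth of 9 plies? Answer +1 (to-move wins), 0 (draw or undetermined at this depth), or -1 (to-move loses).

[6] O move#1: -2:+1/4*, -5:+1/1
[4] X move#2: -2:-1/2*
[2] O move#3: -2:+1/0*
[0] end (terminal -1, X#4); searched 6 to 9

value(6, O) = +1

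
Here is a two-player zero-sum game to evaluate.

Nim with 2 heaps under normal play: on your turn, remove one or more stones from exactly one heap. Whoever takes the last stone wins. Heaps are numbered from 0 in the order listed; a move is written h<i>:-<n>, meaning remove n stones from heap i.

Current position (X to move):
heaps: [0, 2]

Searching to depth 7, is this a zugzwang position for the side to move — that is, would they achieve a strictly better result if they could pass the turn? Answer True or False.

[(0,2)] X move#1: h1:-1:-1/(0,1), h1:-2:+1/(0,0)*
[(0,0)] end (terminal -1, O#2); searched (0,2) to 7
suppose X passes — search the same position with O to move:
pass> [(0,2)] O move#1: h1:-1:-1/(0,1), h1:-2:+1/(0,0)*
pass> [(0,0)] end (terminal -1, X#2); searched (0,2) to 7
for X: play +1, pass -1

zugzwang((0,2), X) = False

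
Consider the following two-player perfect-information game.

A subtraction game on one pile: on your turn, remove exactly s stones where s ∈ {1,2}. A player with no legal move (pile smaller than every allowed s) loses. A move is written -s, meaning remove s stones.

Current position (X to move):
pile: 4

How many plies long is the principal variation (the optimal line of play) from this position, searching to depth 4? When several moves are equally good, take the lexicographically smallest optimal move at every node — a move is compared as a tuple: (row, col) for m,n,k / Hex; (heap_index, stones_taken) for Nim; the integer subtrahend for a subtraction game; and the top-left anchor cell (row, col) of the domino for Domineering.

ply 1, X at 4 | -1=+1→3*; -2=-1→2
ply 2, O at 3 | -1=-1→2*; -2=-1→1
ply 3, X at 2 | -1=-1→1; -2=+1→0*
ply 4: 0 is terminal -1 (O); from 4 depth 4

PV length from [4]: 3 plies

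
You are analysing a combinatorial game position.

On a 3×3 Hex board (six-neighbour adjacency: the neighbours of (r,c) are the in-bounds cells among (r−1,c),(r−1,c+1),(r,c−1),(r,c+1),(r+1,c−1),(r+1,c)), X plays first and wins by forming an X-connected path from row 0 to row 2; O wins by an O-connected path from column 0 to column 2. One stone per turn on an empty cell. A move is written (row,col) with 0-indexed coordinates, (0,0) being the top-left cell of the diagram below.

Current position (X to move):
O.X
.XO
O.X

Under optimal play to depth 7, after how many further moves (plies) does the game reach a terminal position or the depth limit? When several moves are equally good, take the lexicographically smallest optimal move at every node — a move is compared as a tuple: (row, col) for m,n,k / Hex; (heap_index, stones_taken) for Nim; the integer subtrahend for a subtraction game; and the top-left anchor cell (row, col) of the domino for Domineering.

PV length from [O.X/.XO/O.X]: 1 ply

[O.X/.XO/O.X] X move#1: (0,1):-1/OXX/.XO/O.X, (1,0):-1/O.X/XXO/O.X, (2,1):+1/O.X/.XO/OXX*
[O.X/.XO/OXX] end (terminal -1, O#2); searched O.X/.XO/O.X to 7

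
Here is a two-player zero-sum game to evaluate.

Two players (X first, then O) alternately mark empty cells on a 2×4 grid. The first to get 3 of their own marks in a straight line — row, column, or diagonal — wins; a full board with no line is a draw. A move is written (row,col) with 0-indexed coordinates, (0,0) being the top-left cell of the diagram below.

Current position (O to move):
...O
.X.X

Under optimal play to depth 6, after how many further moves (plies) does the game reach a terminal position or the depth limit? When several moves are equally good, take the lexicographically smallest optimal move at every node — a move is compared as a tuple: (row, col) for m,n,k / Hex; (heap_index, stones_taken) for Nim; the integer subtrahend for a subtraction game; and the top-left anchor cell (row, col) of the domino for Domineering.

PV length from [...O/.X.X]: 5 plies

ply 1, O at ...O/.X.X | (0,0)=-1→O..O/.X.X; (0,1)=-1→.O.O/.X.X; (0,2)=-1→..OO/.X.X; (1,0)=-1→...O/OX.X; (1,2)=+0→...O/.XOX*
ply 2, X at ...O/.XOX | (0,0)=+0→X..O/.XOX*; (0,1)=+0→.X.O/.XOX; (0,2)=+0→..XO/.XOX; (1,0)=+0→...O/XXOX
ply 3, O at X..O/.XOX | (0,1)=+0→XO.O/.XOX*; (0,2)=+0→X.OO/.XOX; (1,0)=+0→X..O/OXOX
ply 4, X at XO.O/.XOX | (0,2)=+0→XOXO/.XOX*; (1,0)=-1→XO.O/XXOX
ply 5, O at XOXO/.XOX | (1,0)=+0→XOXO/OXOX*
ply 6: XOXO/OXOX is terminal +0 (X); from ...O/.X.X depth 6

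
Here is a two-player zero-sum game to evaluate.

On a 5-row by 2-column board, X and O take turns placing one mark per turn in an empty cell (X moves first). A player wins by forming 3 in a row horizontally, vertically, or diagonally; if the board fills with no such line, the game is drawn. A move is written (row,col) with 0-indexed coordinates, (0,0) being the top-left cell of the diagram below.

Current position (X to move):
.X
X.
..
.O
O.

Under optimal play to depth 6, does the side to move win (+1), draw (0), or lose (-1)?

value(.X/X./../.O/O., X) = +1

ply 1, X at .X/X./../.O/O. | (0,0)=-1→XX/X./../.O/O.; (1,1)=+0→.X/XX/../.O/O.; (2,0)=+1→.X/X./X./.O/O.*; (2,1)=+1→.X/X./.X/.O/O.; (3,0)=+0→.X/X./../XO/O.; (4,1)=+0→.X/X./../.O/OX
ply 2, O at .X/X./X./.O/O. | (0,0)=-1→OX/X./X./.O/O.*; (1,1)=-1→.X/XO/X./.O/O.; (2,1)=-1→.X/X./XO/.O/O.; (3,0)=-1→.X/X./X./OO/O.; (4,1)=-1→.X/X./X./.O/OO
ply 3, X at OX/X./X./.O/O. | (1,1)=+1→OX/XX/X./.O/O.*; (2,1)=+1→OX/X./XX/.O/O.; (3,0)=+1→OX/X./X./XO/O.; (4,1)=+0→OX/X./X./.O/OX
ply 4, O at OX/XX/X./.O/O. | (2,1)=-1→OX/XX/XO/.O/O.*; (3,0)=-1→OX/XX/X./OO/O.; (4,1)=-1→OX/XX/X./.O/OO
ply 5, X at OX/XX/XO/.O/O. | (3,0)=+1→OX/XX/XO/XO/O.*; (4,1)=+0→OX/XX/XO/.O/OX
ply 6: OX/XX/XO/XO/O. is terminal -1 (O); from .X/X./../.O/O. depth 6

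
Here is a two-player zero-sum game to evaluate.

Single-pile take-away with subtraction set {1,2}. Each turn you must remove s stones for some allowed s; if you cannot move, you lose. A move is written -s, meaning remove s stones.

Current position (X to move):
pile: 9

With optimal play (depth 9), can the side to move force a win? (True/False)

p1 X@[9]: -1[8]-1* -2[7]-1
p2 O@[8]: -1[7]-1 -2[6]+1*
p3 X@[6]: -1[5]-1* -2[4]-1
p4 O@[5]: -1[4]-1 -2[3]+1*
p5 X@[3]: -1[2]-1* -2[1]-1
p6 O@[2]: -1[1]-1 -2[0]+1*
p7 X@[0] terminal -1; root [9] d9

X winning at [9]: False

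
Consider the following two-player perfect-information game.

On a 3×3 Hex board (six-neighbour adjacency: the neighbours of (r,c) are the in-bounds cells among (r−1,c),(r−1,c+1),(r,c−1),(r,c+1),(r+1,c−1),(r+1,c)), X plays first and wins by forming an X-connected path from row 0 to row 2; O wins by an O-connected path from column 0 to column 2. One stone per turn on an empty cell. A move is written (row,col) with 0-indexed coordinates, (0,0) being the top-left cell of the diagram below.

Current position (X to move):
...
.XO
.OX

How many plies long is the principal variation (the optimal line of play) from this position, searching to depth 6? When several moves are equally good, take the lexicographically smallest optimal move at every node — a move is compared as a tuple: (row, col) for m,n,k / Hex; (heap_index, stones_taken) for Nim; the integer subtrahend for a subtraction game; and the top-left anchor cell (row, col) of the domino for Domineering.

[.../.XO/.OX] X move#1: (0,0):-1/X../.XO/.OX, (0,1):-1/.X./.XO/.OX, (0,2):-1/..X/.XO/.OX, (1,0):-1/.../XXO/.OX, (2,0):+1/.../.XO/XOX*
[.../.XO/XOX] O move#2: (0,0):-1/O../.XO/XOX*, (0,1):-1/.O./.XO/XOX, (0,2):-1/..O/.XO/XOX, (1,0):-1/.../OXO/XOX
[O../.XO/XOX] X move#3: (0,1):+1/OX./.XO/XOX*, (0,2):+1/O.X/.XO/XOX, (1,0):+1/O../XXO/XOX
[OX./.XO/XOX] end (terminal -1, O#4); searched .../.XO/.OX to 6

PV length from [.../.XO/.OX]: 3 plies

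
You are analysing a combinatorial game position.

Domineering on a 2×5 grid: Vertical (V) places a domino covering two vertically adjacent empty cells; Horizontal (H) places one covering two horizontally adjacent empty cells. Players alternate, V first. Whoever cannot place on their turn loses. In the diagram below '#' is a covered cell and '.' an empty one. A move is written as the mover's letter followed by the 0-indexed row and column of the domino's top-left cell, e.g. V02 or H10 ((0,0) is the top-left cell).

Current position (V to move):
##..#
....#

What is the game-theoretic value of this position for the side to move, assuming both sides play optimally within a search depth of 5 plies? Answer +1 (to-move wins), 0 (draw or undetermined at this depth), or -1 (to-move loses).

value(##..#/....#, V) = +1

[##..#/....#] V move#1: V02:+1/###.#/..#.#*, V03:-1/##.##/...##
[###.#/..#.#] H move#2: H10:-1/###.#/###.#*
[###.#/###.#] V move#3: V03:+1/#####/#####*
[#####/#####] end (terminal -1, H#4); searched ##..#/....# to 5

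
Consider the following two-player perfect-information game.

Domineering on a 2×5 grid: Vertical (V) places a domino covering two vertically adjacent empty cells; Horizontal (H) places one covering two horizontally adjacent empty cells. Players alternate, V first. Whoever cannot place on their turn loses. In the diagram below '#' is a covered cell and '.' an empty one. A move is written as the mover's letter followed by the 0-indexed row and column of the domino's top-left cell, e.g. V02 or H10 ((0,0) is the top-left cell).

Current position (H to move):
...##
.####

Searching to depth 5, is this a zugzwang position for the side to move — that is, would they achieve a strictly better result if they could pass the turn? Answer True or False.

zugzwang(...##/.####, H) = False

p1 H@[...##/.####]: H00[##.##/.####]+1* H01[.####/.####]-1
p2 V@[##.##/.####] terminal -1; root [...##/.####] d5
pass branch (V moves first from the same position):
  | p1 V@[...##/.####]: V00[#..##/#####]-1*
  | p2 H@[#..##/#####]: H01[#####/#####]+1*
  | p3 V@[#####/#####] terminal -1; root [...##/.####] d5
H moving scores +1; H passing scores +1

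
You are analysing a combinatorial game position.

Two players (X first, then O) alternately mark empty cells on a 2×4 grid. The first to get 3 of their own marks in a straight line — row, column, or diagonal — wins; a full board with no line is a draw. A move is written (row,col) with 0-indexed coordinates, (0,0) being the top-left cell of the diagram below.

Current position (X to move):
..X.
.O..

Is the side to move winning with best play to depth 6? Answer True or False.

X winning at [..X./.O..]: True

p1 X@[..X./.O..]: (0,0)[X.X./.O..]+0 (0,1)[.XX./.O..]+1* (0,3)[..XX/.O..]+0 (1,0)[..X./XO..]+0 (1,2)[..X./.OX.]+0 (1,3)[..X./.O.X]+0
p2 O@[.XX./.O..]: (0,0)[OXX./.O..]-1* (0,3)[.XXO/.O..]-1 (1,0)[.XX./OO..]-1 (1,2)[.XX./.OO.]-1 (1,3)[.XX./.O.O]-1
p3 X@[OXX./.O..]: (0,3)[OXXX/.O..]+1* (1,0)[OXX./XO..]+0 (1,2)[OXX./.OX.]+0 (1,3)[OXX./.O.X]+0
p4 O@[OXXX/.O..] terminal -1; root [..X./.O..] d6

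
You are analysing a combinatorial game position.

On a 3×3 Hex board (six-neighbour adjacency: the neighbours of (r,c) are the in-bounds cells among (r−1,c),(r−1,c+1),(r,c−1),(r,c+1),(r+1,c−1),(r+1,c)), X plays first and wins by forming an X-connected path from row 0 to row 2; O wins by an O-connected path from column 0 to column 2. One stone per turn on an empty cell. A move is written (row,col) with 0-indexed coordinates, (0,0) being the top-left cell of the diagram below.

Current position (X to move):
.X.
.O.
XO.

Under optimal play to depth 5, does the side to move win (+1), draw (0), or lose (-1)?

p1 X@[.X./.O./XO.]: (0,0)[XX./.O./XO.]-1 (0,2)[.XX/.O./XO.]-1 (1,0)[.X./XO./XO.]+1* (1,2)[.X./.OX/XO.]-1 (2,2)[.X./.O./XOX]-1
p2 O@[.X./XO./XO.] terminal -1; root [.X./.O./XO.] d5

value(.X./.O./XO., X) = +1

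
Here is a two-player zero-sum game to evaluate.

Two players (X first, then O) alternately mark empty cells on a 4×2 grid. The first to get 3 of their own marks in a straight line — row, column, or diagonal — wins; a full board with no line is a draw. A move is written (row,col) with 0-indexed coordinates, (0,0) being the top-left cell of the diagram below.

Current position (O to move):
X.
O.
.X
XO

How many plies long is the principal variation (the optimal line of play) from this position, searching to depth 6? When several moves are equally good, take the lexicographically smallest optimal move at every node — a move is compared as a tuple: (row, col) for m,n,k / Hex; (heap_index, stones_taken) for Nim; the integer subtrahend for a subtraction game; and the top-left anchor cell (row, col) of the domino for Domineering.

PV length from [X./O./.X/XO]: 3 plies

ply 1, O at X./O./.X/XO | (0,1)=+0→XO/O./.X/XO*; (1,1)=+0→X./OO/.X/XO; (2,0)=+0→X./O./OX/XO
ply 2, X at XO/O./.X/XO | (1,1)=+0→XO/OX/.X/XO*; (2,0)=+0→XO/O./XX/XO
ply 3, O at XO/OX/.X/XO | (2,0)=+0→XO/OX/OX/XO*
ply 4: XO/OX/OX/XO is terminal +0 (X); from X./O./.X/XO depth 6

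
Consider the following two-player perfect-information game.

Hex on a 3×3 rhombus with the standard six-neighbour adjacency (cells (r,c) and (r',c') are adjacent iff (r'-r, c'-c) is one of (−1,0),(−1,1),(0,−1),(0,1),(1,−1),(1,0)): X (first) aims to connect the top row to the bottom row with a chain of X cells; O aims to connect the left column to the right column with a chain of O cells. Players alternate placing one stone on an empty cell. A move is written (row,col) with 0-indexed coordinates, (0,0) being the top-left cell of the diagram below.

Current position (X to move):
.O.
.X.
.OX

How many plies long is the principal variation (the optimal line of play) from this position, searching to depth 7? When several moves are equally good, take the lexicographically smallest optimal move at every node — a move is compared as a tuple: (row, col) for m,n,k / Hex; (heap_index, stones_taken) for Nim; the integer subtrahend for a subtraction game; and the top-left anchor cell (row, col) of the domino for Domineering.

PV length from [.O./.X./.OX]: 5 plies

[.O./.X./.OX] X move#1: (0,0):+1/XO./.X./.OX*, (0,2):+1/.OX/.X./.OX, (1,0):+1/.O./XX./.OX, (1,2):-1/.O./.XX/.OX, (2,0):-1/.O./.X./XOX
[XO./.X./.OX] O move#2: (0,2):-1/XOO/.X./.OX*, (1,0):-1/XO./OX./.OX, (1,2):-1/XO./.XO/.OX, (2,0):-1/XO./.X./OOX
[XOO/.X./.OX] X move#3: (1,0):+1/XOO/XX./.OX*, (1,2):-1/XOO/.XX/.OX, (2,0):-1/XOO/.X./XOX
[XOO/XX./.OX] O move#4: (1,2):-1/XOO/XXO/.OX*, (2,0):-1/XOO/XX./OOX
[XOO/XXO/.OX] X move#5: (2,0):+1/XOO/XXO/XOX*
[XOO/XXO/XOX] end (terminal -1, O#6); searched .O./.X./.OX to 7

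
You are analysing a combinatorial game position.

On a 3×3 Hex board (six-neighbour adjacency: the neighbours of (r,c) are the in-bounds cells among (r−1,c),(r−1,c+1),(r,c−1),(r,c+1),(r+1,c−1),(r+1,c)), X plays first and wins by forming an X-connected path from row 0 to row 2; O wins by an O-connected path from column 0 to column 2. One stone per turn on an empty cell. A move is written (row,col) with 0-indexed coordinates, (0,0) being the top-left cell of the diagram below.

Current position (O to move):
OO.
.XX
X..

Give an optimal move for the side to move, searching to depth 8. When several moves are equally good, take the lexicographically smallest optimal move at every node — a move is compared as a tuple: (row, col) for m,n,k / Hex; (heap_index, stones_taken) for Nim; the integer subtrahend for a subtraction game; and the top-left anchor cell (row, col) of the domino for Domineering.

p1 O@[OO./.XX/X..]: (0,2)[OOO/.XX/X..]+1* (1,0)[OO./OXX/X..]-1 (2,1)[OO./.XX/XO.]-1 (2,2)[OO./.XX/X.O]-1
p2 X@[OOO/.XX/X..] terminal -1; root [OO./.XX/X..] d8

O's best at [OO./.XX/X..]: (0,2)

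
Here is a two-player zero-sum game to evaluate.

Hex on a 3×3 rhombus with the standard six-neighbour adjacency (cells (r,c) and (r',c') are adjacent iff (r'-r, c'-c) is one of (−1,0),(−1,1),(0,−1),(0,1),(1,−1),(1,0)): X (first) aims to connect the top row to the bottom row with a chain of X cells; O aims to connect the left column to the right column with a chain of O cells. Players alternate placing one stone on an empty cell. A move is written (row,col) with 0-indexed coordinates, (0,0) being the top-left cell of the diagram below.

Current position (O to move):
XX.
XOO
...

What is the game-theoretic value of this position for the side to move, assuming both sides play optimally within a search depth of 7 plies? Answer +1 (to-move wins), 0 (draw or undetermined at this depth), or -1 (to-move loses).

[XX./XOO/...] O move#1: (0,2):-1/XXO/XOO/..., (2,0):+1/XX./XOO/O..*, (2,1):-1/XX./XOO/.O., (2,2):-1/XX./XOO/..O
[XX./XOO/O..] end (terminal -1, X#2); searched XX./XOO/... to 7

value(XX./XOO/..., O) = +1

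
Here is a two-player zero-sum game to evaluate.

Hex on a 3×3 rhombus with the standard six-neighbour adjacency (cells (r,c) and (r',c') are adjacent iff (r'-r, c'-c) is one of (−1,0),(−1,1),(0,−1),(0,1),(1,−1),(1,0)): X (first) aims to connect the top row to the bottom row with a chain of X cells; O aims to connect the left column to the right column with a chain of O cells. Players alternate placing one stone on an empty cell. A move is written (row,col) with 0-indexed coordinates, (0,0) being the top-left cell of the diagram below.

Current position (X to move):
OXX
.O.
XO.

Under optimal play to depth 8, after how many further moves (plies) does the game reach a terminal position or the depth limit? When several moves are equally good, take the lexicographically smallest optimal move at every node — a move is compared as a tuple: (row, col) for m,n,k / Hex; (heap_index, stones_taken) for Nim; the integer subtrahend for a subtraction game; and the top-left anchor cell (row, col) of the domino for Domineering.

[OXX/.O./XO.] X move#1: (1,0):+1/OXX/XO./XO.*, (1,2):+1/OXX/.OX/XO., (2,2):+1/OXX/.O./XOX
[OXX/XO./XO.] end (terminal -1, O#2); searched OXX/.O./XO. to 8

PV length from [OXX/.O./XO.]: 1 ply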